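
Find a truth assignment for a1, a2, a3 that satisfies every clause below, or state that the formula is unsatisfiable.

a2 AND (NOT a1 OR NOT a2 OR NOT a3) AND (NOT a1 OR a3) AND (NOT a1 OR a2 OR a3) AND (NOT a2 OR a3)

a1 = False, a2 = True, a3 = True

Unit clause (a2) forces a2 = True.
In (NOT a2 OR a3) only a3 is left, so a3 = True.
In (NOT a1 OR NOT a2 OR NOT a3) only NOT a1 is left, so a1 = False.
Check each clause:
  (a2): a2 holds.
  (NOT a1 OR NOT a2 OR NOT a3): NOT a1 holds.
  (NOT a1 OR a3): NOT a1 holds.
  (NOT a1 OR a2 OR a3): NOT a1 holds.
  (NOT a2 OR a3): a3 holds.
All clauses satisfied.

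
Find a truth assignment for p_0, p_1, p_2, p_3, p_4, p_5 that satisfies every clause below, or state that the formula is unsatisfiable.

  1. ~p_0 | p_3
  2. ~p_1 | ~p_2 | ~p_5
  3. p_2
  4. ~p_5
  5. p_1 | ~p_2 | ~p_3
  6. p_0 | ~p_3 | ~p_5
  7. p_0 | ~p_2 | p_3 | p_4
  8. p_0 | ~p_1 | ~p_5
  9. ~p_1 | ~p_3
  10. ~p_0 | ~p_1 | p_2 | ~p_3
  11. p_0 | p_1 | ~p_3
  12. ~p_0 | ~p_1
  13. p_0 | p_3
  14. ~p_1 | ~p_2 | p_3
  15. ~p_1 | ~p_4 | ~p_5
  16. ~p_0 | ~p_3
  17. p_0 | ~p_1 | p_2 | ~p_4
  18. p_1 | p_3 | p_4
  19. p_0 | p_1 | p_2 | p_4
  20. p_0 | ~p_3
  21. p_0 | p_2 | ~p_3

Case p_0 = True:
  (~p_0 | p_3) forces p_3 = True.
  Clause (~p_0 | ~p_3) is falsified — contradiction.
Case p_0 = False:
  (p_2) forces p_2 = True.
  (~p_5) forces p_5 = False.
  (p_0 | p_3) forces p_3 = True.
  Clause (p_0 | ~p_3) is falsified — contradiction.
Both cases fail, so the formula is unsatisfiable.

The formula is unsatisfiable.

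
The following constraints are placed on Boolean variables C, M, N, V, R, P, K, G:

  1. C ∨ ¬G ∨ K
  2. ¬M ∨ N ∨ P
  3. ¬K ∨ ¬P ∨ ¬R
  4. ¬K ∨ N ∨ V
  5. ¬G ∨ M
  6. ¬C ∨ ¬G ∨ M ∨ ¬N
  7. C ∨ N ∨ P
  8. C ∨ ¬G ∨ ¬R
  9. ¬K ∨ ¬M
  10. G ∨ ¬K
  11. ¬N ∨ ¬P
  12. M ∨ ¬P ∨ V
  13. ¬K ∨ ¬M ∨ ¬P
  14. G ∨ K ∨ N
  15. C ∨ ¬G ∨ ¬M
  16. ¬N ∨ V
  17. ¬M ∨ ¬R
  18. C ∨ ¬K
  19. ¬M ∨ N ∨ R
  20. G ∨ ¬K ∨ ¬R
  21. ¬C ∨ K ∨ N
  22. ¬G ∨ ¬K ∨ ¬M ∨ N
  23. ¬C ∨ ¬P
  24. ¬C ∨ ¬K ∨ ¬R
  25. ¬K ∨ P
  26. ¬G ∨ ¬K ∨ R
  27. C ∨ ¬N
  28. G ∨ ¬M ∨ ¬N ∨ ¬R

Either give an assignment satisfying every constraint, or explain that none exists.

C: True, M: False, N: True, V: True, R: False, P: False, K: False, G: False

Try C = False:
  (C ∨ ¬K) forces K = False.
  (C ∨ ¬G ∨ K) forces G = False.
  (G ∨ K ∨ N) forces N = True.
  clause (C ∨ ¬N) is falsified — backtrack.
So C = True.
  then (¬C ∨ ¬P) forces P = False.
  then (¬K ∨ P) forces K = False.
  then (¬C ∨ K ∨ N) forces N = True.
  then (¬N ∨ V) forces V = True.
Set M = False.
  then (¬G ∨ M) forces G = False.
Set R = False.
All clauses satisfied.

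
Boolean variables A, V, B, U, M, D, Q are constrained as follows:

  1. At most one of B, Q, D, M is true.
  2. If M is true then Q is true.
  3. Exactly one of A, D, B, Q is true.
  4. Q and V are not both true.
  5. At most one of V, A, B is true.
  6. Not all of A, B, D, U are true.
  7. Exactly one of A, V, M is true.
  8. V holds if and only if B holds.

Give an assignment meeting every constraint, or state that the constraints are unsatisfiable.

A = True; V = False; B = False; U = False; M = False; D = False; Q = False

  (1) {B, Q, D, M}: 0 true — at most one ✓
  (2) M=F ⇒ Q: vacuous ✓
  (3) {A, D, B, Q}: 1 true — exactly one ✓
  (4) Q=F, V=F — not both ✓
  (5) {V, A, B}: 1 true — at most one ✓
  (6) {A, B, D, U}: 1/4 true — not all ✓
  (7) {A, V, M}: 1 true — exactly one ✓
  (8) V=F, B=F — same ✓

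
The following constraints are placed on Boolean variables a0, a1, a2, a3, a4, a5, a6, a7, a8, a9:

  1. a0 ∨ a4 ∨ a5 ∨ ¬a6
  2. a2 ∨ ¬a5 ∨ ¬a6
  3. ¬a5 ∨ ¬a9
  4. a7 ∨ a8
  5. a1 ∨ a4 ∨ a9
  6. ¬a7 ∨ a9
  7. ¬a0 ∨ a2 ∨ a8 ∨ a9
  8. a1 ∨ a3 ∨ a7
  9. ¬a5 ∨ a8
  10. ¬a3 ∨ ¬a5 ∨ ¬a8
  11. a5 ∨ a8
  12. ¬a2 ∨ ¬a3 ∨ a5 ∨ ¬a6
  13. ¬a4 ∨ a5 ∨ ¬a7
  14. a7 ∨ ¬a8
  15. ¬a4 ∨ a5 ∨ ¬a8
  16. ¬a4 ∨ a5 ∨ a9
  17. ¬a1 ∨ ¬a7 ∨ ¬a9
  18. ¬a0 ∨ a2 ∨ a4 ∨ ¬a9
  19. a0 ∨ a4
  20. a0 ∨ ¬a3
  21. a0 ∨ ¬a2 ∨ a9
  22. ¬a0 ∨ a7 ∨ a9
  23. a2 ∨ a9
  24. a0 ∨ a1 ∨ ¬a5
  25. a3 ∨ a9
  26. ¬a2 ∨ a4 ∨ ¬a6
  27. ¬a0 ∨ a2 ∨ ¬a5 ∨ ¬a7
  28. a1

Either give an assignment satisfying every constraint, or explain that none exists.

Case a7 = True:
  (¬a7 ∨ a9) forces a9 = True.
  (¬a5 ∨ ¬a9) forces a5 = False.
  (a5 ∨ a8) forces a8 = True.
  (¬a4 ∨ a5 ∨ ¬a7) forces a4 = False.
  (¬a1 ∨ ¬a7 ∨ ¬a9) forces a1 = False.
  Clause (a1) is falsified — contradiction.
Case a7 = False:
  (a7 ∨ a8) forces a8 = True.
  Clause (a7 ∨ ¬a8) is falsified — contradiction.
Both cases fail, so the formula is unsatisfiable.

UNSATISFIABLE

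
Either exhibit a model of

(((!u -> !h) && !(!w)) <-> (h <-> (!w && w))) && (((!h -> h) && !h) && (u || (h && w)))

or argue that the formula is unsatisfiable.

Unsatisfiable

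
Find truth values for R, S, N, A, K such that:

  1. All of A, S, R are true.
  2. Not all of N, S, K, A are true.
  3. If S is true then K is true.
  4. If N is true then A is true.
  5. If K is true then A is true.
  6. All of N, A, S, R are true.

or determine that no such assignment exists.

Unsatisfiable — no assignment works.

Case N = True:
  (1) forces A = True.
  (1) forces S = True.
  (1) forces R = True.
  (2) with N=T, S=T, A=T forces K = False.
  Constraint (3) is violated (S=T, K=F) — contradiction.
Case N = False:
  Constraint (6) is violated (N=F) — contradiction.
Both cases fail — unsatisfiable.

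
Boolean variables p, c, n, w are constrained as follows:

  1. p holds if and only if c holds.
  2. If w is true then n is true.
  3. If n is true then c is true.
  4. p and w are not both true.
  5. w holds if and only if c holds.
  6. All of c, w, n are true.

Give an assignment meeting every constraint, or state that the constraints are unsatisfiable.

No satisfying assignment exists.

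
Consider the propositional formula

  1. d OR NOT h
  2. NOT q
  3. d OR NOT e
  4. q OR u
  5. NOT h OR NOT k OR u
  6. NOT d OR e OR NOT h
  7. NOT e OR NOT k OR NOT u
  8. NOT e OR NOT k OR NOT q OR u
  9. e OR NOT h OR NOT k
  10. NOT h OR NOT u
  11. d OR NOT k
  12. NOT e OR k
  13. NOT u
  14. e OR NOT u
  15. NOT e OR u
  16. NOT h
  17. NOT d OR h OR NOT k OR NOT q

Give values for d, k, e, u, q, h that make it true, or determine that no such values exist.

Case u = True:
  Clause (NOT u) is falsified — contradiction.
Case u = False:
  (NOT q) forces q = False.
  Clause (q OR u) is falsified — contradiction.
Both cases fail, so the formula is unsatisfiable.

Unsatisfiable — no assignment works.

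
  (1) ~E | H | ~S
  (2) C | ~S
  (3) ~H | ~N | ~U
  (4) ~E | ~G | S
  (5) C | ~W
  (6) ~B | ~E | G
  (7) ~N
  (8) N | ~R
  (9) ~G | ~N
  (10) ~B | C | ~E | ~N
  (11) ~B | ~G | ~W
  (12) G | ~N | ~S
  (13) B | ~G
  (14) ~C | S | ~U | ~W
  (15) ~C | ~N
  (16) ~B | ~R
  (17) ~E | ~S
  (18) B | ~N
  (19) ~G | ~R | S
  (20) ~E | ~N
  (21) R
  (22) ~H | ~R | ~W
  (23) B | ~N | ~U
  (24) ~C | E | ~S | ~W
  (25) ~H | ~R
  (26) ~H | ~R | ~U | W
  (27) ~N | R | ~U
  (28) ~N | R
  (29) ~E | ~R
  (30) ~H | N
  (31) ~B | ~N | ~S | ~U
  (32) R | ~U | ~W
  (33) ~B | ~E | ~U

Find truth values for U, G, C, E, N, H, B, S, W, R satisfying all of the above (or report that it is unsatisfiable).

Case N = True:
  Clause (~N) is falsified — contradiction.
Case N = False:
  (N | ~R) forces R = False.
  Clause (R) is falsified — contradiction.
Both cases fail, so the formula is unsatisfiable.

The formula is unsatisfiable.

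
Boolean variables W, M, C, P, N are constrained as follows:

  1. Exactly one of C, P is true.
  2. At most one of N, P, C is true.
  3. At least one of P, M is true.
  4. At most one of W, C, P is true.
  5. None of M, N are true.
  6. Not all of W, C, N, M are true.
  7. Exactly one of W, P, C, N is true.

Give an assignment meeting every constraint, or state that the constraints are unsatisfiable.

W = False, M = False, C = False, P = True, N = False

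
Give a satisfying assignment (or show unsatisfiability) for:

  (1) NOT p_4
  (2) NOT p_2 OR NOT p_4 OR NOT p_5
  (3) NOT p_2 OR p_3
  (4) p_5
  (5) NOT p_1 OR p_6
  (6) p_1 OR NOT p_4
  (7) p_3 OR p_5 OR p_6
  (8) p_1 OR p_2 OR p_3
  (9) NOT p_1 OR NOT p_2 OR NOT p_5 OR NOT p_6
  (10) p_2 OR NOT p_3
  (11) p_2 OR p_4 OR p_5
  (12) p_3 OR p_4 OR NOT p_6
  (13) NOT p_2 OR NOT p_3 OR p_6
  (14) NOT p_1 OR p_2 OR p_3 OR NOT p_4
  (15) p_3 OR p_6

p_1: False, p_2: True, p_3: True, p_4: False, p_5: True, p_6: True

Unit clause (NOT p_4) forces p_4 = False.
Unit clause (p_5) forces p_5 = True.
Try p_1 = True:
  (NOT p_1 OR p_6) forces p_6 = True.
  (NOT p_1 OR NOT p_2 OR NOT p_5 OR NOT p_6) forces p_2 = False.
  (p_2 OR NOT p_3) forces p_3 = False.
  clause (p_3 OR p_4 OR NOT p_6) is falsified — backtrack.
So p_1 = False.
Set p_2 = True.
  then (NOT p_2 OR p_3) forces p_3 = True.
  then (NOT p_2 OR NOT p_3 OR p_6) forces p_6 = True.
All clauses satisfied.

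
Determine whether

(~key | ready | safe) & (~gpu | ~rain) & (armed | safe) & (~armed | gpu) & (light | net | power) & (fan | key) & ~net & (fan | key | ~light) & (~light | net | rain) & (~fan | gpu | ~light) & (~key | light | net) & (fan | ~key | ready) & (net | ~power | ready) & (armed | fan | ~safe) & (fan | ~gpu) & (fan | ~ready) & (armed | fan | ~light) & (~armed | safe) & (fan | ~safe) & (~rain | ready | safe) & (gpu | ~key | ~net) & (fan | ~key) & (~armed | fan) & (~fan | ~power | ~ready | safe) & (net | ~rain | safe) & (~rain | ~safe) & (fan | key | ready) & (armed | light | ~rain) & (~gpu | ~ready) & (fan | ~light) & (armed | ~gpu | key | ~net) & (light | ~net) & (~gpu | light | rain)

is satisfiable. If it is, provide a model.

light = False, power = True, key = False, rain = False, armed = False, ready = True, fan = True, gpu = False, safe = True, net = False

Unit clause (~net) forces net = False.
Set light = False.
  then (light | net | power) forces power = True.
  then (~key | light | net) forces key = False.
  then (net | ~power | ready) forces ready = True.
  then (fan | ~ready) forces fan = True.
  then (~fan | ~power | ~ready | safe) forces safe = True.
  then (~rain | ~safe) forces rain = False.
  then (~gpu | ~ready) forces gpu = False.
  then (~armed | gpu) forces armed = False.
All clauses satisfied.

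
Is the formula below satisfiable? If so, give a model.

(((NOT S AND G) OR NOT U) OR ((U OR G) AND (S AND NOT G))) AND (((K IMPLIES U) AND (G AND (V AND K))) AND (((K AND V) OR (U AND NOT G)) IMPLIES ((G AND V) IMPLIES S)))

UNSATISFIABLE

Case G = True: the formula simplifies to (NOT S OR NOT U) AND (((K IMPLIES U) AND (V AND K)) AND ((K AND V) IMPLIES (V IMPLIES S))).
  K = True: simplifies to (NOT S OR NOT U) AND ((U AND V) AND (V IMPLIES (V IMPLIES S))).
    V = True: simplifies to (NOT S OR NOT U) AND (U AND S).
      U = True: simplifies to NOT S AND S.
        S = True: the conjunct NOT S is False.
        S = False: the conjunct S is False.
      U = False: the conjunct U is False.
    V = False: the conjunct V is False.
  K = False: the conjunct K is False.
Case G = False: the conjunct G is False.
Both cases fail — unsatisfiable.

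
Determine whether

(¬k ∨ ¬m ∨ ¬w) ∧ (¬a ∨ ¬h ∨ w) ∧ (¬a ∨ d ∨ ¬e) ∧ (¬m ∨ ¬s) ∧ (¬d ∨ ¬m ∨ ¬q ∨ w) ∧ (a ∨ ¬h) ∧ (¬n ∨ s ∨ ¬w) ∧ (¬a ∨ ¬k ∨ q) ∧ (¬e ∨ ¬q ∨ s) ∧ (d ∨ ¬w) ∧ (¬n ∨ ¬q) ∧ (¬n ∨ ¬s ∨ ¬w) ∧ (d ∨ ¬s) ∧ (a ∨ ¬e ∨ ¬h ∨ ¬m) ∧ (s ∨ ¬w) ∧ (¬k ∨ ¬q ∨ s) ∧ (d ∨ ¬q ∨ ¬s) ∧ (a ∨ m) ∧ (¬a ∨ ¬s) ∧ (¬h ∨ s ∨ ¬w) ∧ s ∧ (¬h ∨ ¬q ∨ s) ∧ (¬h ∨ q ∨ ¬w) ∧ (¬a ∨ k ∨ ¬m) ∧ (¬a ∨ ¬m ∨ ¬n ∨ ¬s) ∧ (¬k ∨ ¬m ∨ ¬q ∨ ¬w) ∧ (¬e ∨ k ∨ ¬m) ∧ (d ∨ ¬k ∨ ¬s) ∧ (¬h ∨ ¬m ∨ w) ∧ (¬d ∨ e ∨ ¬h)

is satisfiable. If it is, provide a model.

The formula is unsatisfiable.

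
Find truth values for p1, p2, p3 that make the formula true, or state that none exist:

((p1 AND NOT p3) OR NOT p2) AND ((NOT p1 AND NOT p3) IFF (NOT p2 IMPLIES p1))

p1 = False; p2 = False; p3 = True

  (p1 AND NOT p3) OR NOT p2 = True
    p1 AND NOT p3 = False
      NOT p3 = False
    NOT p2 = True
  (NOT p1 AND NOT p3) IFF (NOT p2 IMPLIES p1) = True
    NOT p1 AND NOT p3 = False
      NOT p1 = True
      NOT p3 = False
    NOT p2 IMPLIES p1 = False
      NOT p2 = True
Both conjuncts True, so the formula holds.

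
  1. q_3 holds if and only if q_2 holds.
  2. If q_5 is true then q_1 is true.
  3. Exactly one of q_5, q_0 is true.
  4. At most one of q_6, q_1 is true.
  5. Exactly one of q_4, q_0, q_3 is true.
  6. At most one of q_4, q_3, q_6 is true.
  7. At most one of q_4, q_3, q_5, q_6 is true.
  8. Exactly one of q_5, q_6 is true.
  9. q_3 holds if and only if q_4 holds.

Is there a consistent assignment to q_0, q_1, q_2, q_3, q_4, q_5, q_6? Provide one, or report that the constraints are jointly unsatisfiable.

q_0 = True, q_1 = False, q_2 = False, q_3 = False, q_4 = False, q_5 = False, q_6 = True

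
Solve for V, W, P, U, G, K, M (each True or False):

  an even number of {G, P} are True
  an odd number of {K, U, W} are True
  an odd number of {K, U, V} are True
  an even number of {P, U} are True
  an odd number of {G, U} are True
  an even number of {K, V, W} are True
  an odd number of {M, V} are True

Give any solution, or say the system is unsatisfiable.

Adding constraints 1, 4, 5 mod 2: every variable appears an even number of times on the left, so the left side is 0.
But the right sides sum to 1 (mod 2). 0 ≠ 1 — the system is inconsistent.

Unsatisfiable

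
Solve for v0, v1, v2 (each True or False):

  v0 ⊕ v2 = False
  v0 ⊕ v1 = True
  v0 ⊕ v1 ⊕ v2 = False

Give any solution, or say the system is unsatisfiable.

v0 = True; v1 = False; v2 = True

v0 ⊕ v2 = T ⊕ T = False ✓
v0 ⊕ v1 = T ⊕ F = True ✓
v0 ⊕ v1 ⊕ v2 = T ⊕ F ⊕ T = False ✓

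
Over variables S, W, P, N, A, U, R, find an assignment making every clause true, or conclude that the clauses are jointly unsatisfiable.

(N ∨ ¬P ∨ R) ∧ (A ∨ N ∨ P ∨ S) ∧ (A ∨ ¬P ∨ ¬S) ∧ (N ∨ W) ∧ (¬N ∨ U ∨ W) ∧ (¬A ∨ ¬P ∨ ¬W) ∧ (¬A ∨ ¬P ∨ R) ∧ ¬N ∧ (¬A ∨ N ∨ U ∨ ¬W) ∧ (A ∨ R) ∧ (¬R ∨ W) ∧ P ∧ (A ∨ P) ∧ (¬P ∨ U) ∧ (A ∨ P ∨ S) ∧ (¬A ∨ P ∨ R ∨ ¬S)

S: False, W: True, P: True, N: False, A: False, U: True, R: True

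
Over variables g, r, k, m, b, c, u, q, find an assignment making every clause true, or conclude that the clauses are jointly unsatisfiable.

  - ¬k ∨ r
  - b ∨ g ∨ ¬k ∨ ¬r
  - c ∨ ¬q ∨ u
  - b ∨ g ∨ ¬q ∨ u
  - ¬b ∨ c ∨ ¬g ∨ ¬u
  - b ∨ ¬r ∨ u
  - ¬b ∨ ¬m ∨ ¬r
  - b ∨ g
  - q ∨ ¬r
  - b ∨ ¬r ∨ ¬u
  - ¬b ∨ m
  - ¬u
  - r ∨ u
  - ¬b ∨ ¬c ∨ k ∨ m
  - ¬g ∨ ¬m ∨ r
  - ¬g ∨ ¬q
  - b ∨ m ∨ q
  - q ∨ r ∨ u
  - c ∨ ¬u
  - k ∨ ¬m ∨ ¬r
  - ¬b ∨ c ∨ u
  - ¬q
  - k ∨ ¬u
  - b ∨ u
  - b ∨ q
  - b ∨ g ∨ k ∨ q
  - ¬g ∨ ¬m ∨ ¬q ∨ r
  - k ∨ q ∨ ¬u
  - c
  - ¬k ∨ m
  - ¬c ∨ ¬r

Case c = True:
  (¬u) forces u = False.
  (r ∨ u) forces r = True.
  Clause (¬c ∨ ¬r) is falsified — contradiction.
Case c = False:
  Clause (c) is falsified — contradiction.
Both cases fail, so the formula is unsatisfiable.

The formula is unsatisfiable.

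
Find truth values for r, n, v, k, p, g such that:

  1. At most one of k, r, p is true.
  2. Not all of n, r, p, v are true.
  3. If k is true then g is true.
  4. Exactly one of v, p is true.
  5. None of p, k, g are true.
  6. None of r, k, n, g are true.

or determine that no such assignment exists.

r = False; n = False; v = True; k = False; p = False; g = False

  (1) {k, r, p}: 0 true — at most one ✓
  (2) {n, r, p, v}: 1/4 true — not all ✓
  (3) k=F ⇒ g: vacuous ✓
  (4) {v, p}: 1 true — exactly one ✓
  (5) {p, k, g}: 0 true — none ✓
  (6) {r, k, n, g}: 0 true — none ✓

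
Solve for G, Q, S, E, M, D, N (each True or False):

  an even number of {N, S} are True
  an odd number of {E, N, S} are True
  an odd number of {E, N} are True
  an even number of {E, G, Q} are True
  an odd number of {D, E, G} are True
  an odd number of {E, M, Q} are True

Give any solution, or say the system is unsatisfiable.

G = False, Q = True, S = False, E = True, M = True, D = False, N = False

{N, S}: 0 true → even ✓
{E, N, S}: 1 true → odd ✓
{E, N}: 1 true → odd ✓
{E, G, Q}: 2 true → even ✓
{D, E, G}: 1 true → odd ✓
{E, M, Q}: 3 true → odd ✓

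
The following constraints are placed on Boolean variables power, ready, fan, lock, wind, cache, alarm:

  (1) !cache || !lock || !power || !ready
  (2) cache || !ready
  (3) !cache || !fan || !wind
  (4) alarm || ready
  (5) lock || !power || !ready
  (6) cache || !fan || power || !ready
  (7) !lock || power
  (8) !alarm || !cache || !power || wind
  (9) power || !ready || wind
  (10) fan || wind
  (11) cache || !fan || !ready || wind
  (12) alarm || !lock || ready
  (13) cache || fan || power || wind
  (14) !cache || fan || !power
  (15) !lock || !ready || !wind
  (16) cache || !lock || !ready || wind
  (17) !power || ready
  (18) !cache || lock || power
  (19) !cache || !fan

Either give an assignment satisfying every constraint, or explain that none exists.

power=F, ready=F, fan=F, lock=F, wind=T, cache=F, alarm=T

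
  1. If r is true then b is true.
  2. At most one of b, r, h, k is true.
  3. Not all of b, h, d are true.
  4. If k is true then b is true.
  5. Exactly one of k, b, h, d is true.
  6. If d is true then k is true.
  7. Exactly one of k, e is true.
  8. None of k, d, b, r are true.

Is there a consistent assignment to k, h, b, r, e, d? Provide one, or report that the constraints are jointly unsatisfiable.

k: False, h: True, b: False, r: False, e: True, d: False

  (1) r=F ⇒ b: vacuous ✓
  (2) {b, r, h, k}: 1 true — at most one ✓
  (3) {b, h, d}: 1/3 true — not all ✓
  (4) k=F ⇒ b: vacuous ✓
  (5) {k, b, h, d}: 1 true — exactly one ✓
  (6) d=F ⇒ k: vacuous ✓
  (7) {k, e}: 1 true — exactly one ✓
  (8) {k, d, b, r}: 0 true — none ✓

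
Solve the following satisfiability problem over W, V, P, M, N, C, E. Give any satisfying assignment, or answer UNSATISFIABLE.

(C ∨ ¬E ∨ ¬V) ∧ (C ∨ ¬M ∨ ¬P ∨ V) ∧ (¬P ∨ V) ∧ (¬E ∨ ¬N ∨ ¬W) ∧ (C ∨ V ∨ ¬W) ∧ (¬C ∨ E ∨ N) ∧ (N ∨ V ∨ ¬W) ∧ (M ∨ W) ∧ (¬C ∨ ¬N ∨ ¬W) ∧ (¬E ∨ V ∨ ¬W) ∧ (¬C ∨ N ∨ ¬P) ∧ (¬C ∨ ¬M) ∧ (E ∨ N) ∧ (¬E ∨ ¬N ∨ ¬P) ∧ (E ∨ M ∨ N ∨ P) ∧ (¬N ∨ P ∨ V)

Set W = False.
  then (M ∨ W) forces M = True.
  then (¬C ∨ ¬M) forces C = False.
Set V = True.
  then (C ∨ ¬E ∨ ¬V) forces E = False.
  then (E ∨ N) forces N = True.
Set P = True.
All clauses satisfied.

W: False, V: True, P: True, M: True, N: True, C: False, E: False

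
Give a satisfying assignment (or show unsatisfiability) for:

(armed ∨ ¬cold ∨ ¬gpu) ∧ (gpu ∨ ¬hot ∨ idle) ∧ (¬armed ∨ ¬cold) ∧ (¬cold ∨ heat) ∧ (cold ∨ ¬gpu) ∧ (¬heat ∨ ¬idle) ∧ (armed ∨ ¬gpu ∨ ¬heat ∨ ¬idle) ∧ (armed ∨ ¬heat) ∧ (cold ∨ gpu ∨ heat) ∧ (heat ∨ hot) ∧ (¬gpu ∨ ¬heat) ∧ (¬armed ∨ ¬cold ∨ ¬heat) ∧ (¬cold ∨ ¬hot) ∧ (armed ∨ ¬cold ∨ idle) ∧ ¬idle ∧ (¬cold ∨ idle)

heat=T, cold=F, gpu=F, hot=F, idle=F, armed=T

Unit clause (¬idle) forces idle = False.
In (¬cold ∨ idle) only ¬cold is left, so cold = False.
In (cold ∨ ¬gpu) only ¬gpu is left, so gpu = False.
In (cold ∨ gpu ∨ heat) only heat is left, so heat = True.
In (gpu ∨ ¬hot ∨ idle) only ¬hot is left, so hot = False.
In (armed ∨ ¬heat) only armed is left, so armed = True.
All clauses satisfied.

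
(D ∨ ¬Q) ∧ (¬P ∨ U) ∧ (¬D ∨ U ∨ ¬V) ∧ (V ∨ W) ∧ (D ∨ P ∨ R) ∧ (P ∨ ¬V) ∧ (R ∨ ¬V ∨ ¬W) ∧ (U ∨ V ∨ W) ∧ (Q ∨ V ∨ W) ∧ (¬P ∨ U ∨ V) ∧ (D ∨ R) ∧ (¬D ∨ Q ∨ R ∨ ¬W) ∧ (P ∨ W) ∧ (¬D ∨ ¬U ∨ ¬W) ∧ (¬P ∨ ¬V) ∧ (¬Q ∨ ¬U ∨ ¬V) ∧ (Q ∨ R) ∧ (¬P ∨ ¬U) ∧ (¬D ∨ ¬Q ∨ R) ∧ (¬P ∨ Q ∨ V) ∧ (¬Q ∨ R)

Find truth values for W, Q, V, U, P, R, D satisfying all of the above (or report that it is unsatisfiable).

Try W = False:
  (V ∨ W) forces V = True.
  (P ∨ ¬V) forces P = True.
  clause (¬P ∨ ¬V) is falsified — backtrack.
So W = True.
Set Q = False.
  then (Q ∨ R) forces R = True.
Set V = False.
  then (¬P ∨ Q ∨ V) forces P = False.
Set U = False.
Set D = True.
All clauses satisfied.

W=T; Q=F; V=F; U=F; P=F; R=T; D=T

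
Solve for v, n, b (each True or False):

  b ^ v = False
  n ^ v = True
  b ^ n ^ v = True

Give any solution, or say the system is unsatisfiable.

v=F, n=T, b=F

b ^ v = F ^ F = False ✓
n ^ v = T ^ F = True ✓
b ^ n ^ v = F ^ T ^ F = True ✓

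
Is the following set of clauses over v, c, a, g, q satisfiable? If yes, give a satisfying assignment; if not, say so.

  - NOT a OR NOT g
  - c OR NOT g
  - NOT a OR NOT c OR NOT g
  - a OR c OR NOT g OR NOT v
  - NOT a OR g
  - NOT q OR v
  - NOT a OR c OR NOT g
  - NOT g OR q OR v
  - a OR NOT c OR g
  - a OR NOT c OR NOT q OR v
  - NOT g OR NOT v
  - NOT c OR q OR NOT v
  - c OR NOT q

v = False, c = False, a = False, g = False, q = False

Set v = False.
  then (NOT q OR v) forces q = False.
  then (NOT g OR q OR v) forces g = False.
  then (NOT a OR g) forces a = False.
  then (a OR NOT c OR g) forces c = False.
All clauses satisfied.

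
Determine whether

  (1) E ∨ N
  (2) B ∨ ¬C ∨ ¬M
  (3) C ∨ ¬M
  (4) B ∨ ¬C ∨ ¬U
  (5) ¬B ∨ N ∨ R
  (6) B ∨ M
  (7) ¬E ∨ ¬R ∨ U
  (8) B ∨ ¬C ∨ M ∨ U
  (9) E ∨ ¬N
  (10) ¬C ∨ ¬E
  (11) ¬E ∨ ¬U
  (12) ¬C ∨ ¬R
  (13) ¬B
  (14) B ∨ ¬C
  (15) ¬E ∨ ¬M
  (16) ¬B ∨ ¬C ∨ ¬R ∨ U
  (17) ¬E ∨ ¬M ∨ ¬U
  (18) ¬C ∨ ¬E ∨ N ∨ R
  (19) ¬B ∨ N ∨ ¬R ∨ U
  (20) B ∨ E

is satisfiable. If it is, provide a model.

No satisfying assignment exists.

Case B = True:
  Clause (¬B) is falsified — contradiction.
Case B = False:
  (B ∨ M) forces M = True.
  (B ∨ ¬C ∨ ¬M) forces C = False.
  Clause (C ∨ ¬M) is falsified — contradiction.
Both cases fail, so the formula is unsatisfiable.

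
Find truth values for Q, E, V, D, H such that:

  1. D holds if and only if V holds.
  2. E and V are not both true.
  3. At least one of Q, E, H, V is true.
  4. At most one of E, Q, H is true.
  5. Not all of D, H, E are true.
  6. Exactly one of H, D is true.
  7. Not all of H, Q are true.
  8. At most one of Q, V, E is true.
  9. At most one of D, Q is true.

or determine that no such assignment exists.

Q: False; E: False; V: True; D: True; H: False

  (1) D=T, V=T — same ✓
  (2) E=F, V=T — not both ✓
  (3) {Q, E, H, V}: 1 true — at least one ✓
  (4) {E, Q, H}: 0 true — at most one ✓
  (5) {D, H, E}: 1/3 true — not all ✓
  (6) {H, D}: 1 true — exactly one ✓
  (7) {H, Q}: 0/2 true — not all ✓
  (8) {Q, V, E}: 1 true — at most one ✓
  (9) {D, Q}: 1 true — at most one ✓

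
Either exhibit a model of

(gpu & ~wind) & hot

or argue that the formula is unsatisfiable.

hot=T, gpu=T, wind=F

  gpu & ~wind = True
    ~wind = True
Both conjuncts True, so the formula holds.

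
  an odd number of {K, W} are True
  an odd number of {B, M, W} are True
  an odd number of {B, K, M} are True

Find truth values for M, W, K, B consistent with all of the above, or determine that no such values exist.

Unsatisfiable — no assignment works.

Adding constraints 1, 2, 3 mod 2: every variable appears an even number of times on the left, so the left side is 0.
But the right sides sum to 1 (mod 2). 0 ≠ 1 — the system is inconsistent.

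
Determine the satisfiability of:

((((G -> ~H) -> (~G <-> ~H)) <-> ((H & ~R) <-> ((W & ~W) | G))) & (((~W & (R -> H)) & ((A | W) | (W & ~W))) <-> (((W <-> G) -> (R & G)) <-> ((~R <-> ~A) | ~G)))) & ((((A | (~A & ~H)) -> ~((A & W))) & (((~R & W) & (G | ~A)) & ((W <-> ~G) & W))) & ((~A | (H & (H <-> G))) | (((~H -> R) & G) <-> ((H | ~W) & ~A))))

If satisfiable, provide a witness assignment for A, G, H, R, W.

Case W = True: the formula simplifies to ((((G -> ~H) -> (~G <-> ~H)) <-> ((H & ~R) <-> G)) & ~(((G -> (R & G)) <-> ((~R <-> ~A) | ~G)))) & ((((A | (~A & ~H)) -> ~A) & ((~R & (G | ~A)) & ~G)) & ((~A | (H & (H <-> G))) | (((~H -> R) & G) <-> (H & ~A)))).
  G = True: the conjunct ~G is False.
  G = False: the conjunct ~(((G -> (R & G)) <-> ((~R <-> ~A) | ~G))) becomes ~((True <-> True)) = False.
Case W = False: the conjunct W is False.
Both cases fail — unsatisfiable.

Unsatisfiable — no assignment works.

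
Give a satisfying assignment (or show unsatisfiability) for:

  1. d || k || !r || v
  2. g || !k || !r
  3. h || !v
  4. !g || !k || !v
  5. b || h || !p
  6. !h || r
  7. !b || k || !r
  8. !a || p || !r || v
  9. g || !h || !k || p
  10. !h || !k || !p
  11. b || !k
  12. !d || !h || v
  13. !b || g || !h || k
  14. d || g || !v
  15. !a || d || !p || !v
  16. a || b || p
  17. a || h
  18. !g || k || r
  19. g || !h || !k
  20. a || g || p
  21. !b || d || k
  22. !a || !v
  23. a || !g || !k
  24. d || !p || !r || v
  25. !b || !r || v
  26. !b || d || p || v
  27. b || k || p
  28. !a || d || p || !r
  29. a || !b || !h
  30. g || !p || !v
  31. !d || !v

Set a = True.
  then (!a || !v) forces v = False.
Try r = True:
  (!a || p || !r || v) forces p = True.
  (d || !p || !r || v) forces d = True.
  (!d || !h || v) forces h = False.
  (b || h || !p) forces b = True.
  clause (!b || !r || v) is falsified — backtrack.
So r = False.
  then (!h || r) forces h = False.
Set k = True.
  then (b || !k) forces b = True.
Set d = False.
  then (!b || d || p || v) forces p = True.
Set g = True.
All clauses satisfied.

a = True, r = False, k = True, b = True, v = False, h = False, d = False, g = True, p = True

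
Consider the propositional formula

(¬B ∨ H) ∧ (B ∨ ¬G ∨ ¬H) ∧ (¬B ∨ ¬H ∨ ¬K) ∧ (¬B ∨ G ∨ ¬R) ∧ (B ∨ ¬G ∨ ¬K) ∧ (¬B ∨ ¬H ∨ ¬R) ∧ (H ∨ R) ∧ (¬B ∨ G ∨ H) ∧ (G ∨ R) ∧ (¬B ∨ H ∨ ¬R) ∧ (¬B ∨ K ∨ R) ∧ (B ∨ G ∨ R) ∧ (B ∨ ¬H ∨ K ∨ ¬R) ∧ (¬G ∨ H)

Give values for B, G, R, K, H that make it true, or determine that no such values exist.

B: False, G: False, R: True, K: True, H: False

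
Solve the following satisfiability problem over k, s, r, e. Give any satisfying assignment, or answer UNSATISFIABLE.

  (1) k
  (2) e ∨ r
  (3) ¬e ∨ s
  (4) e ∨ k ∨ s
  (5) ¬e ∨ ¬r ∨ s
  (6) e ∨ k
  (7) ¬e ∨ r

Unit clause (k) forces k = True.
Set s = True.
Try r = False:
  (e ∨ r) forces e = True.
  clause (¬e ∨ r) is falsified — backtrack.
So r = True.
Set e = True.
Check each clause:
  (k): k holds.
  (e ∨ r): e holds.
  (¬e ∨ s): s holds.
  (e ∨ k ∨ s): e holds.
  (¬e ∨ ¬r ∨ s): s holds.
  (e ∨ k): e holds.
  (¬e ∨ r): r holds.
All clauses satisfied.

k = True, s = True, r = True, e = True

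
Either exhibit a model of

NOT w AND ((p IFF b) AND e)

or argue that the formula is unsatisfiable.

w = False, p = True, e = True, b = True

  NOT w = True
  (p IFF b) AND e = True
    p IFF b = True
Both conjuncts True, so the formula holds.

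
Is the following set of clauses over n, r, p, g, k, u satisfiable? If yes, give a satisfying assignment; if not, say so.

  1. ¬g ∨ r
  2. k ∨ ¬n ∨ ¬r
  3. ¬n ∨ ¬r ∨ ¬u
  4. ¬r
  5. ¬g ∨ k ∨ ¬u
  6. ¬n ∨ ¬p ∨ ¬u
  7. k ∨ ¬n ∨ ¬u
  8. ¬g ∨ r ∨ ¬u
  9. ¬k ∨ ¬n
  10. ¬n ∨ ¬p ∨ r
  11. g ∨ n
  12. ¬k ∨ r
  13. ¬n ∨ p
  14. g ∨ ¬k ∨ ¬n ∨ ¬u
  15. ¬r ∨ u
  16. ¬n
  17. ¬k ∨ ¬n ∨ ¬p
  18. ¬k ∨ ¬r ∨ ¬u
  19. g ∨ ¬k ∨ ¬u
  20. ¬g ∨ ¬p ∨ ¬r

Case n = True:
  Clause (¬n) is falsified — contradiction.
Case n = False:
  (¬r) forces r = False.
  (¬g ∨ r) forces g = False.
  Clause (g ∨ n) is falsified — contradiction.
Both cases fail, so the formula is unsatisfiable.

No satisfying assignment exists.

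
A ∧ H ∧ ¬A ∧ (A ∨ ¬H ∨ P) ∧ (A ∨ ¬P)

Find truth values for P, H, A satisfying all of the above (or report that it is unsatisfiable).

Case A = True:
  Clause (¬A) is falsified — contradiction.
Case A = False:
  Clause (A) is falsified — contradiction.
Both cases fail, so the formula is unsatisfiable.

Unsatisfiable — no assignment works.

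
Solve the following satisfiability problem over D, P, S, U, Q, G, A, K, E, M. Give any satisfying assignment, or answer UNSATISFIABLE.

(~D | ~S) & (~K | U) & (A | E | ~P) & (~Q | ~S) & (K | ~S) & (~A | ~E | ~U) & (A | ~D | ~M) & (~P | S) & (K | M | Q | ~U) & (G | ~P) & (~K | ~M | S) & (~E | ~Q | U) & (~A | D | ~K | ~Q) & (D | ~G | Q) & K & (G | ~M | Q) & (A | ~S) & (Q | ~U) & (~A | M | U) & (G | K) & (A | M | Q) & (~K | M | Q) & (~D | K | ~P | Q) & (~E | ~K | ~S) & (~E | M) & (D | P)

D = True, P = False, S = False, U = True, Q = True, G = True, A = True, K = True, E = False, M = False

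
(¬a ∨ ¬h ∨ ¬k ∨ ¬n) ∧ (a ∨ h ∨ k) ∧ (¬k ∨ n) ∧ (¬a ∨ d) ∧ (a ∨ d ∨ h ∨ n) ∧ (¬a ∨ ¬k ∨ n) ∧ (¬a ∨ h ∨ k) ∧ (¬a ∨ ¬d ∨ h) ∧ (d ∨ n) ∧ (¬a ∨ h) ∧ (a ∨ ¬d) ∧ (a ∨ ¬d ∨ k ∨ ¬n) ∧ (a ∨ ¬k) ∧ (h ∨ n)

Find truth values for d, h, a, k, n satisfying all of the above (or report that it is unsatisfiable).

Set d = False.
  then (¬a ∨ d) forces a = False.
  then (d ∨ n) forces n = True.
  then (a ∨ ¬k) forces k = False.
  then (a ∨ h ∨ k) forces h = True.
All clauses satisfied.

d = False, h = True, a = False, k = False, n = True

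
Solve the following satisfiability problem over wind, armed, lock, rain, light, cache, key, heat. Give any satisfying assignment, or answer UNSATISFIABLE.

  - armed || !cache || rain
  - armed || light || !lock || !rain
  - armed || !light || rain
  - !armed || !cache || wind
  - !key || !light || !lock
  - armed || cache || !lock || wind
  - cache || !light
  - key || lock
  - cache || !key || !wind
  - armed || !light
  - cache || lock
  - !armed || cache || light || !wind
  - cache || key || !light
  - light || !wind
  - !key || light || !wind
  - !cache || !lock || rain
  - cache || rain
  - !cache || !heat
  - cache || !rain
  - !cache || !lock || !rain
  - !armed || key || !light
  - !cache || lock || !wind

Set wind = False.
Try armed = True:
  (!armed || !cache || wind) forces cache = False.
  (cache || !light) forces light = False.
  (cache || lock) forces lock = True.
  (cache || rain) forces rain = True.
  clause (cache || !rain) is falsified — backtrack.
So armed = False.
  then (armed || !light) forces light = False.
Set lock = False.
  then (key || lock) forces key = True.
  then (cache || lock) forces cache = True.
  then (!cache || !heat) forces heat = False.
  then (armed || !cache || rain) forces rain = True.
All clauses satisfied.

wind: False, armed: False, lock: False, rain: True, light: False, cache: True, key: True, heat: False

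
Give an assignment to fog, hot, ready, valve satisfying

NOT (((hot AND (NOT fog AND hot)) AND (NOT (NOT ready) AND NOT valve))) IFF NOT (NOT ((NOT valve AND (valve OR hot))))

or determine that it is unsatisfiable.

fog = True, hot = True, ready = True, valve = False

  NOT (((hot AND (NOT fog AND hot)) AND (NOT (NOT ready) AND NOT valve))) IFF NOT (NOT ((NOT valve AND (valve OR hot)))) = True
    NOT (((hot AND (NOT fog AND hot)) AND (NOT (NOT ready) AND NOT valve))) = True
      (hot AND (NOT fog AND hot)) AND (NOT (NOT ready) AND NOT valve) = False
        hot AND (NOT fog AND hot) = False
          NOT fog AND hot = False
            NOT fog = False
        NOT (NOT ready) AND NOT valve = True
          NOT (NOT ready) = True
            NOT ready = False
          NOT valve = True
    NOT (NOT ((NOT valve AND (valve OR hot)))) = True
      NOT ((NOT valve AND (valve OR hot))) = False
        NOT valve AND (valve OR hot) = True
          NOT valve = True
          valve OR hot = True
The formula evaluates to True.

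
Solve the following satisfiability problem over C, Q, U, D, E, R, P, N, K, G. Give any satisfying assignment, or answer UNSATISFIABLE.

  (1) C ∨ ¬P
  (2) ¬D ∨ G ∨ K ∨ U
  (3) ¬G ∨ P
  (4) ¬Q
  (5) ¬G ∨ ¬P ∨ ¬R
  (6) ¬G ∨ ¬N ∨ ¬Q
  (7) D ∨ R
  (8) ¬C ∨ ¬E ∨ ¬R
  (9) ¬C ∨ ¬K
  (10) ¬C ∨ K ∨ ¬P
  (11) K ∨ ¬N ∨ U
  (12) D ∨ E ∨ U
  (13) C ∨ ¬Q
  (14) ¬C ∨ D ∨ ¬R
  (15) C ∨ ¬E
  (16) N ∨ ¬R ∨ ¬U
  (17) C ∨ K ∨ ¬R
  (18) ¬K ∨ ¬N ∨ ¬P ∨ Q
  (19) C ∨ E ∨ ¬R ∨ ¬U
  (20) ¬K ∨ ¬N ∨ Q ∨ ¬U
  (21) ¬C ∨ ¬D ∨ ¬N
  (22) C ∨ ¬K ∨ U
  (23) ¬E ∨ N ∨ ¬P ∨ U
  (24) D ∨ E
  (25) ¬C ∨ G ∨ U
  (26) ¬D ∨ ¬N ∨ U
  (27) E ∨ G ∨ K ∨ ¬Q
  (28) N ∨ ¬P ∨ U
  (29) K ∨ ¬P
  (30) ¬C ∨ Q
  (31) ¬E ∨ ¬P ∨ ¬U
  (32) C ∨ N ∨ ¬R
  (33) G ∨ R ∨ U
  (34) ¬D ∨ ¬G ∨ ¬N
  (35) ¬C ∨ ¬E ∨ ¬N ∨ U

Unit clause (¬Q) forces Q = False.
In (¬C ∨ Q) only ¬C is left, so C = False.
In (C ∨ ¬P) only ¬P is left, so P = False.
In (¬G ∨ P) only ¬G is left, so G = False.
In (C ∨ ¬E) only ¬E is left, so E = False.
In (D ∨ E) only D is left, so D = True.
Try U = False:
  (¬D ∨ G ∨ K ∨ U) forces K = True.
  clause (C ∨ ¬K ∨ U) is falsified — backtrack.
So U = True.
  then (C ∨ E ∨ ¬R ∨ ¬U) forces R = False.
Set N = True.
  then (¬K ∨ ¬N ∨ Q ∨ ¬U) forces K = False.
All clauses satisfied.

C: False, Q: False, U: True, D: True, E: False, R: False, P: False, N: True, K: False, G: False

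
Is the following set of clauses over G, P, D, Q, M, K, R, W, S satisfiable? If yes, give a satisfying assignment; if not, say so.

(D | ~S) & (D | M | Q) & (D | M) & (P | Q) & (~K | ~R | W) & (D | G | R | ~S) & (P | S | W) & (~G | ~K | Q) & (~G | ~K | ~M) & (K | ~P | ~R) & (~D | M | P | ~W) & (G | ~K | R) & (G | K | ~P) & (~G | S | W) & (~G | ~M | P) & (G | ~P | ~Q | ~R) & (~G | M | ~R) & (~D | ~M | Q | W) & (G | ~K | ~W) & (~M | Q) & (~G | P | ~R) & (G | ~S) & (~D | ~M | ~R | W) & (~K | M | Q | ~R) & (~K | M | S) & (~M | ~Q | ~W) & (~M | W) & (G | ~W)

G=T, P=T, D=T, Q=T, M=F, K=T, R=F, W=T, S=T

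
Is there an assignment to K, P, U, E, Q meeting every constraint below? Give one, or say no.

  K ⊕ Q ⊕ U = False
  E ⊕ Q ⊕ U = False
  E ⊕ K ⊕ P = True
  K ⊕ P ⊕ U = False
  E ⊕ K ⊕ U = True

K = False, P = True, U = True, E = False, Q = True

K ⊕ Q ⊕ U = F ⊕ T ⊕ T = False ✓
E ⊕ Q ⊕ U = F ⊕ T ⊕ T = False ✓
E ⊕ K ⊕ P = F ⊕ F ⊕ T = True ✓
K ⊕ P ⊕ U = F ⊕ T ⊕ T = False ✓
E ⊕ K ⊕ U = F ⊕ F ⊕ T = True ✓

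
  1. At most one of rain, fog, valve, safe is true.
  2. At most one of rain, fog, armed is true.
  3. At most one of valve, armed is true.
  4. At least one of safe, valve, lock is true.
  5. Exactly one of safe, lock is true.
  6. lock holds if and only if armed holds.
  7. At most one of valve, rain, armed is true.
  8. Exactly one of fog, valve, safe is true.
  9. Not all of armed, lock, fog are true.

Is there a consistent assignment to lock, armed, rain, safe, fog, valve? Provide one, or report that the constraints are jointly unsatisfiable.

lock: False, armed: False, rain: False, safe: True, fog: False, valve: False

  (1) {rain, fog, valve, safe}: 1 true — at most one ✓
  (2) {rain, fog, armed}: 0 true — at most one ✓
  (3) {valve, armed}: 0 true — at most one ✓
  (4) {safe, valve, lock}: 1 true — at least one ✓
  (5) {safe, lock}: 1 true — exactly one ✓
  (6) lock=F, armed=F — same ✓
  (7) {valve, rain, armed}: 0 true — at most one ✓
  (8) {fog, valve, safe}: 1 true — exactly one ✓
  (9) {armed, lock, fog}: 0/3 true — not all ✓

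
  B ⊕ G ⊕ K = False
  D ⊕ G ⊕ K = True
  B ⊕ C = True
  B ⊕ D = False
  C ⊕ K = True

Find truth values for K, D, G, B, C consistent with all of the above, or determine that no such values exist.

Adding constraints 1, 2, 4 mod 2: every variable appears an even number of times on the left, so the left side is 0.
But the right sides sum to 1 (mod 2). 0 ≠ 1 — the system is inconsistent.

The formula is unsatisfiable.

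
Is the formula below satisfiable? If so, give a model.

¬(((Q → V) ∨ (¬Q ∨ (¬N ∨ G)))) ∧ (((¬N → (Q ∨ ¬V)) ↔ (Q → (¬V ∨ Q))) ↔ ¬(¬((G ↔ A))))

A = False, V = False, Q = True, N = True, G = False

  ¬(((Q → V) ∨ (¬Q ∨ (¬N ∨ G)))) = True
    (Q → V) ∨ (¬Q ∨ (¬N ∨ G)) = False
      Q → V = False
      ¬Q ∨ (¬N ∨ G) = False
        ¬Q = False
        ¬N ∨ G = False
          ¬N = False
  ((¬N → (Q ∨ ¬V)) ↔ (Q → (¬V ∨ Q))) ↔ ¬(¬((G ↔ A))) = True
    (¬N → (Q ∨ ¬V)) ↔ (Q → (¬V ∨ Q)) = True
      ¬N → (Q ∨ ¬V) = True
        ¬N = False
        Q ∨ ¬V = True
          ¬V = True
      Q → (¬V ∨ Q) = True
        ¬V ∨ Q = True
          ¬V = True
    ¬(¬((G ↔ A))) = True
      ¬((G ↔ A)) = False
        G ↔ A = True
Both conjuncts True, so the formula holds.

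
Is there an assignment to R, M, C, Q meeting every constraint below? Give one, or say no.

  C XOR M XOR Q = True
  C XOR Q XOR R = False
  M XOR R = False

The formula is unsatisfiable.

Adding constraints 1, 2, 3 mod 2: every variable appears an even number of times on the left, so the left side is 0.
But the right sides sum to 1 (mod 2). 0 ≠ 1 — the system is inconsistent.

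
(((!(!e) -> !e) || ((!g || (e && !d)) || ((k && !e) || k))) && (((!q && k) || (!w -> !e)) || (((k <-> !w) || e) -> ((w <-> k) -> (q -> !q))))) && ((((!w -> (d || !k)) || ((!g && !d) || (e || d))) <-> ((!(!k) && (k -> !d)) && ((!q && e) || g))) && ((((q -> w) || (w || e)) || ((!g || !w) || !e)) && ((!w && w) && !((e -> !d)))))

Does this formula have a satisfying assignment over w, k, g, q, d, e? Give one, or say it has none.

Case w = True: the conjunct !w is False.
Case w = False: the conjunct w is False.
Both cases fail — unsatisfiable.

Unsatisfiable — no assignment works.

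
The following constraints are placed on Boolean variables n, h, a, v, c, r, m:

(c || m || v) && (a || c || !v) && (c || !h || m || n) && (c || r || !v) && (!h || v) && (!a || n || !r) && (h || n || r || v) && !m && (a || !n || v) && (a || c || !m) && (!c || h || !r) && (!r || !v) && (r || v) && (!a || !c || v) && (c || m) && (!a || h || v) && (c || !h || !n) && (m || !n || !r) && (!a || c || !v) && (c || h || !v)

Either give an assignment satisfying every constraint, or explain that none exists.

Unit clause (!m) forces m = False.
In (c || m) only c is left, so c = True.
Set n = False.
Set h = True.
  then (!h || v) forces v = True.
  then (!r || !v) forces r = False.
Set a = False.
All clauses satisfied.

n = False, h = True, a = False, v = True, c = True, r = False, m = False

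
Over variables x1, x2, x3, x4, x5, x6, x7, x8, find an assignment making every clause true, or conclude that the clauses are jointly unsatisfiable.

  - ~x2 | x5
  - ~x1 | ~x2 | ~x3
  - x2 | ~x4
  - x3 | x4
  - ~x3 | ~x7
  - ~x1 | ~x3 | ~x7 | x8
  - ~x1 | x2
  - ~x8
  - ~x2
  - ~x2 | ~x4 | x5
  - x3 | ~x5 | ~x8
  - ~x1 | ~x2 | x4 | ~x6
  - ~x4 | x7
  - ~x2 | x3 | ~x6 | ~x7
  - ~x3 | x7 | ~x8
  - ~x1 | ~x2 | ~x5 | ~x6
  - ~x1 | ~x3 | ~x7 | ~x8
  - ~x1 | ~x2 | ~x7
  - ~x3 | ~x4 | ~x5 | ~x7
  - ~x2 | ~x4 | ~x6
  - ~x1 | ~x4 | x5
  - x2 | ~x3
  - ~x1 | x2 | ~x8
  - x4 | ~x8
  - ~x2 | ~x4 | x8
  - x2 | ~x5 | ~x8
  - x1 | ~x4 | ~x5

Unsatisfiable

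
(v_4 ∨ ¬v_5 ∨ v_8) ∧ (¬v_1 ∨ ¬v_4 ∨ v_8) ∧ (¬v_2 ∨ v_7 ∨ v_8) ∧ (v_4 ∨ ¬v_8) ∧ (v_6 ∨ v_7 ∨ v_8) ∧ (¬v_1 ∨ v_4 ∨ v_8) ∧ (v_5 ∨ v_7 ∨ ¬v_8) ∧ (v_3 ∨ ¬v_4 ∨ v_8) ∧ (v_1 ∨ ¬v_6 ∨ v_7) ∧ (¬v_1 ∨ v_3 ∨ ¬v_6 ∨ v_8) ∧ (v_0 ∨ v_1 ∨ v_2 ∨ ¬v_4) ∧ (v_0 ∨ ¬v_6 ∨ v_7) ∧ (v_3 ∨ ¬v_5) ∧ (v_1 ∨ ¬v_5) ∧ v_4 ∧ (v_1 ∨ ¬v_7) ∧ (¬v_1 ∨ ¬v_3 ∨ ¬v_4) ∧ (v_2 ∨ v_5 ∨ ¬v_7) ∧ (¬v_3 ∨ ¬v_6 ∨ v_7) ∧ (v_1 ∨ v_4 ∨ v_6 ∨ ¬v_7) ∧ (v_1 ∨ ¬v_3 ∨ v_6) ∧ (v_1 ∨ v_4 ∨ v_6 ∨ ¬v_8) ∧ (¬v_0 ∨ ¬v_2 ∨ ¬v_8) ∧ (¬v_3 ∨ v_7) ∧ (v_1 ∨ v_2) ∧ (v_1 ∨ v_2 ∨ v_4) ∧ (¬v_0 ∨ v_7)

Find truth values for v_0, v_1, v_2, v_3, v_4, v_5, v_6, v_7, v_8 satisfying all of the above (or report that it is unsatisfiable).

v_0=F, v_1=T, v_2=T, v_3=F, v_4=T, v_5=F, v_6=T, v_7=T, v_8=T

Unit clause (v_4) forces v_4 = True.
Set v_0 = False.
Set v_1 = True.
  then (¬v_1 ∨ ¬v_4 ∨ v_8) forces v_8 = True.
  then (¬v_1 ∨ ¬v_3 ∨ ¬v_4) forces v_3 = False.
  then (v_3 ∨ ¬v_5) forces v_5 = False.
  then (v_5 ∨ v_7 ∨ ¬v_8) forces v_7 = True.
  then (v_2 ∨ v_5 ∨ ¬v_7) forces v_2 = True.
Set v_6 = True.
All clauses satisfied.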